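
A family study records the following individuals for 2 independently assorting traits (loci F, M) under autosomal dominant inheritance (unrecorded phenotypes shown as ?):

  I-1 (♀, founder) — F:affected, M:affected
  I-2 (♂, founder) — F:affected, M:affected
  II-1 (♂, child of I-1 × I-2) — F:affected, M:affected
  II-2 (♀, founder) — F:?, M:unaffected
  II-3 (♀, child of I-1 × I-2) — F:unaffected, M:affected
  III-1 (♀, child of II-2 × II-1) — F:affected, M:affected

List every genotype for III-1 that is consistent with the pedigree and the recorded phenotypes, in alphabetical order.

F/I-1 aff ·: Ff
F/I-2 aff ·: Ff
F/II-1 aff I-1×I-2: Ff|FF
F/II-2 ? ·: ff|Ff|FF
F/II-3 un I-1×I-2: ff
F/III-1 aff II-2×II-1: Ff|FF
⇒ F over [I-1,I-2,II-1,II-2,II-3,III-1]: 9 consistent
M/I-1 aff ·: Mm|MM
M/I-2 aff ·: Mm|MM
M/II-1 aff I-1×I-2: Mm|MM
M/II-2 un ·: mm
M/II-3 aff I-1×I-2: Mm|MM
M/III-1 aff II-2×II-1: Mm
⇒ M over [I-1,I-2,II-1,II-2,II-3,III-1]: 13 consistent

III-1 ∈ {FF Mm, Ff Mm}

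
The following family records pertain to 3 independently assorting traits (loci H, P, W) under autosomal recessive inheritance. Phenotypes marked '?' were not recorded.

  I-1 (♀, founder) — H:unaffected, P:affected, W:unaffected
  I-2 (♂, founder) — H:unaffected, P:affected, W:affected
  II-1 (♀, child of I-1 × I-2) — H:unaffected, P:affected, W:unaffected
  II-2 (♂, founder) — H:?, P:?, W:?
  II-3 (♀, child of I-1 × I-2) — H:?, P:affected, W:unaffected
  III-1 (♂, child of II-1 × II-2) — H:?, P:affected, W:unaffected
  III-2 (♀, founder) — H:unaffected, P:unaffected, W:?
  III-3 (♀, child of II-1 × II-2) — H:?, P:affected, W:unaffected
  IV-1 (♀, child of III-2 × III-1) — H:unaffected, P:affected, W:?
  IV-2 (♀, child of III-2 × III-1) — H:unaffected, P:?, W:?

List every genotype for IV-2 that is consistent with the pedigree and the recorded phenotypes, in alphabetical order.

IV-2 ∈ {HH Pp WW, HH Pp Ww, HH Pp ww, HH pp WW, HH pp Ww, HH pp ww, Hh Pp WW, Hh Pp Ww, Hh Pp ww, Hh pp WW, Hh pp Ww, Hh pp ww}

H/I-1 un ·: HH|Hh
H/I-2 un ·: HH|Hh
H/II-1 un I-1×I-2: HH|Hh
H/II-2 ? ·: HH|Hh|hh
H/II-3 ? I-1×I-2: HH|Hh|hh
H/III-1 ? II-1×II-2: HH|Hh|hh
H/III-2 un ·: HH|Hh
H/III-3 ? II-1×II-2: HH|Hh|hh
H/IV-1 un III-2×III-1: HH|Hh
H/IV-2 un III-2×III-1: HH|Hh
⇒ H over [I-1,I-2,II-1,II-2,II-3,III-1,III-2,III-3,IV-1,IV-2]: 949 consistent
P/I-1 aff ·: pp
P/I-2 aff ·: pp
P/II-1 aff I-1×I-2: pp
P/II-2 ? ·: Pp|pp
P/II-3 aff I-1×I-2: pp
P/III-1 aff II-1×II-2: pp
P/III-2 un ·: Pp
P/III-3 aff II-1×II-2: pp
P/IV-1 aff III-2×III-1: pp
P/IV-2 ? III-2×III-1: Pp|pp
⇒ P over [I-1,I-2,II-1,II-2,II-3,III-1,III-2,III-3,IV-1,IV-2]: 4 consistent
W/I-1 un ·: WW|Ww
W/I-2 aff ·: ww
W/II-1 un I-1×I-2: Ww
W/II-2 ? ·: WW|Ww|ww
W/II-3 un I-1×I-2: Ww
W/III-1 un II-1×II-2: WW|Ww
W/III-2 ? ·: WW|Ww|ww
W/III-3 un II-1×II-2: WW|Ww
W/IV-1 ? III-2×III-1: WW|Ww|ww
W/IV-2 ? III-2×III-1: WW|Ww|ww
⇒ W over [I-1,I-2,II-1,II-2,II-3,III-1,III-2,III-3,IV-1,IV-2]: 218 consistent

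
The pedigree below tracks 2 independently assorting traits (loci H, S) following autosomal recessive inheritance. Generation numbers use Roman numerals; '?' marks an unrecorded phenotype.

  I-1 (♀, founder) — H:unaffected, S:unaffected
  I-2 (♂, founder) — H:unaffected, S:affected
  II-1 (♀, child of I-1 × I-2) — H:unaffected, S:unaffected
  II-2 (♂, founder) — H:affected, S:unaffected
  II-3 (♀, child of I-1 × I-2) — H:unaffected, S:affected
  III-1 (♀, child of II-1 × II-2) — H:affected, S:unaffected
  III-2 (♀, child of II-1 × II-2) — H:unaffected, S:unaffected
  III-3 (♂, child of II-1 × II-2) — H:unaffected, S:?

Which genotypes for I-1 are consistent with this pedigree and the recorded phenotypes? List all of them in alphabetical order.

I-1 ∈ {HH Ss, Hh Ss}

H/I-1 un ·: HH|Hh
H/I-2 un ·: HH|Hh
H/II-1 un I-1×I-2: Hh
H/II-2 aff ·: hh
H/II-3 un I-1×I-2: HH|Hh
H/III-1 aff II-1×II-2: hh
H/III-2 un II-1×II-2: Hh
H/III-3 un II-1×II-2: Hh
⇒ H over [I-1,I-2,II-1,II-2,II-3,III-1,III-2,III-3]: 6 consistent
S/I-1 un ·: Ss
S/I-2 aff ·: ss
S/II-1 un I-1×I-2: Ss
S/II-2 un ·: SS|Ss
S/II-3 aff I-1×I-2: ss
S/III-1 un II-1×II-2: SS|Ss
S/III-2 un II-1×II-2: SS|Ss
S/III-3 ? II-1×II-2: SS|Ss|ss
⇒ S over [I-1,I-2,II-1,II-2,II-3,III-1,III-2,III-3]: 20 consistent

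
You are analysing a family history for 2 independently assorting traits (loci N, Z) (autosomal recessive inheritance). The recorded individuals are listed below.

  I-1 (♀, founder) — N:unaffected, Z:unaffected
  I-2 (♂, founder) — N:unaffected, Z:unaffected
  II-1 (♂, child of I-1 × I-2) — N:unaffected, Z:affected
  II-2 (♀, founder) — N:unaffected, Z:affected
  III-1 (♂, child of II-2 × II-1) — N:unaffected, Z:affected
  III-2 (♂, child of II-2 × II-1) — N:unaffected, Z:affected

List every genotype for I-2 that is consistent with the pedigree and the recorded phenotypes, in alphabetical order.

I-2 ∈ {NN Zz, Nn Zz}

N/I-1 un ·: NN|Nn
N/I-2 un ·: NN|Nn
N/II-1 un I-1×I-2: NN|Nn
N/II-2 un ·: NN|Nn
N/III-1 un II-2×II-1: NN|Nn
N/III-2 un II-2×II-1: NN|Nn
⇒ N over [I-1,I-2,II-1,II-2,III-1,III-2]: 44 consistent
Z/I-1 un ·: Zz
Z/I-2 un ·: Zz
Z/II-1 aff I-1×I-2: zz
Z/II-2 aff ·: zz
Z/III-1 aff II-2×II-1: zz
Z/III-2 aff II-2×II-1: zz
⇒ Z over [I-1,I-2,II-1,II-2,III-1,III-2]: 1 consistent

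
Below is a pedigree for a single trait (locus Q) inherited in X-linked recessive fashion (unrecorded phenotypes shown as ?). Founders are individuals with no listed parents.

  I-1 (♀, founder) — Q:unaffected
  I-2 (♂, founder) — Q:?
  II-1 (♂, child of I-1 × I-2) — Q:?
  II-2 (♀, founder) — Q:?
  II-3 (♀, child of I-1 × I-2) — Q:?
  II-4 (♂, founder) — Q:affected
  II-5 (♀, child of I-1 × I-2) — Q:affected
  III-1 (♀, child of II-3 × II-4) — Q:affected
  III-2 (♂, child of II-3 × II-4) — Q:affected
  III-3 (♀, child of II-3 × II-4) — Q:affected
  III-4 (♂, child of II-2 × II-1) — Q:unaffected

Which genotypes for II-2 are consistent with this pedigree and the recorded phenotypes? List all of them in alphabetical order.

Q/I-1 un ·: X^QX^q
Q/I-2 ? ·: X^qY
Q/II-1 ? I-1×I-2: X^QY|X^qY
Q/II-2 ? ·: X^QX^Q|X^QX^q
Q/II-3 ? I-1×I-2: X^QX^q|X^qX^q
Q/II-4 aff ·: X^qY
Q/II-5 aff I-1×I-2: X^qX^q
Q/III-1 aff II-3×II-4: X^qX^q
Q/III-2 aff II-3×II-4: X^qY
Q/III-3 aff II-3×II-4: X^qX^q
Q/III-4 un II-2×II-1: X^QY
⇒ Q over [I-1,I-2,II-1,II-2,II-3,II-4,II-5,III-1,III-2,III-3,III-4]: 8 consistent

II-2 ∈ {X^QX^Q, X^QX^q}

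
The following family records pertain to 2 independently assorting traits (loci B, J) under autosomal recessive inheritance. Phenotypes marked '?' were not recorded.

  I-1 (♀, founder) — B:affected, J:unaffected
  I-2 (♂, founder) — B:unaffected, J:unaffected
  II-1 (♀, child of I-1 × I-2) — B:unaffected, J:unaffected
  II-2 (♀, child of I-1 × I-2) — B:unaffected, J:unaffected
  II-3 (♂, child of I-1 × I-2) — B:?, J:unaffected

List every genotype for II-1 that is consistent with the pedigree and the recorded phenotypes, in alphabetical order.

II-1 ∈ {Bb JJ, Bb Jj}

B/I-1 aff ·: bb
B/I-2 un ·: BB|Bb
B/II-1 un I-1×I-2: Bb
B/II-2 un I-1×I-2: Bb
B/II-3 ? I-1×I-2: Bb|bb
⇒ B over [I-1,I-2,II-1,II-2,II-3]: 3 consistent
J/I-1 un ·: JJ|Jj
J/I-2 un ·: JJ|Jj
J/II-1 un I-1×I-2: JJ|Jj
J/II-2 un I-1×I-2: JJ|Jj
J/II-3 un I-1×I-2: JJ|Jj
⇒ J over [I-1,I-2,II-1,II-2,II-3]: 25 consistent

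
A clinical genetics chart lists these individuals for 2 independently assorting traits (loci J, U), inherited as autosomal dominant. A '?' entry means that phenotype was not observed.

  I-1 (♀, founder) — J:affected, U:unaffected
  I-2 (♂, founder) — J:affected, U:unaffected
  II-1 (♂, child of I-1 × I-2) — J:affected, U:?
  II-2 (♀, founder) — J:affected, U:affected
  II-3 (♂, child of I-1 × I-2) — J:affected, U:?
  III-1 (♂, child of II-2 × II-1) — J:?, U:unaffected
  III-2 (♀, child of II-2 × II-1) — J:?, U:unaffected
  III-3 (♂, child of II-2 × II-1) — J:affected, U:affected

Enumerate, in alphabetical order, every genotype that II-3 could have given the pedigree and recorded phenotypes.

J/I-1 aff ·: Jj|JJ
J/I-2 aff ·: Jj|JJ
J/II-1 aff I-1×I-2: Jj|JJ
J/II-2 aff ·: Jj|JJ
J/II-3 aff I-1×I-2: Jj|JJ
J/III-1 ? II-2×II-1: jj|Jj|JJ
J/III-2 ? II-2×II-1: jj|Jj|JJ
J/III-3 aff II-2×II-1: Jj|JJ
⇒ J over [I-1,I-2,II-1,II-2,II-3,III-1,III-2,III-3]: 219 consistent
U/I-1 un ·: uu
U/I-2 un ·: uu
U/II-1 ? I-1×I-2: uu
U/II-2 aff ·: Uu
U/II-3 ? I-1×I-2: uu
U/III-1 un II-2×II-1: uu
U/III-2 un II-2×II-1: uu
U/III-3 aff II-2×II-1: Uu
⇒ U over [I-1,I-2,II-1,II-2,II-3,III-1,III-2,III-3]: 1 consistent

II-3 ∈ {JJ uu, Jj uu}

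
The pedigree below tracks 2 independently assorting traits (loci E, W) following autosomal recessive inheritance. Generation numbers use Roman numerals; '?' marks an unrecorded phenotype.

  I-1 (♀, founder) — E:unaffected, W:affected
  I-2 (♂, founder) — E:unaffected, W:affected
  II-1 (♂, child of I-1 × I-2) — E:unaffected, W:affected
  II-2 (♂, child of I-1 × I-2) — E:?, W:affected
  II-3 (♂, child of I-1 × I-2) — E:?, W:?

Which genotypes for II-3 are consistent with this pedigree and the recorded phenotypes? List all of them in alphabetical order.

II-3 ∈ {EE ww, Ee ww, ee ww}

E/I-1 un ·: EE|Ee
E/I-2 un ·: EE|Ee
E/II-1 un I-1×I-2: EE|Ee
E/II-2 ? I-1×I-2: EE|Ee|ee
E/II-3 ? I-1×I-2: EE|Ee|ee
⇒ E over [I-1,I-2,II-1,II-2,II-3]: 35 consistent
W/I-1 aff ·: ww
W/I-2 aff ·: ww
W/II-1 aff I-1×I-2: ww
W/II-2 aff I-1×I-2: ww
W/II-3 ? I-1×I-2: ww
⇒ W over [I-1,I-2,II-1,II-2,II-3]: 1 consistent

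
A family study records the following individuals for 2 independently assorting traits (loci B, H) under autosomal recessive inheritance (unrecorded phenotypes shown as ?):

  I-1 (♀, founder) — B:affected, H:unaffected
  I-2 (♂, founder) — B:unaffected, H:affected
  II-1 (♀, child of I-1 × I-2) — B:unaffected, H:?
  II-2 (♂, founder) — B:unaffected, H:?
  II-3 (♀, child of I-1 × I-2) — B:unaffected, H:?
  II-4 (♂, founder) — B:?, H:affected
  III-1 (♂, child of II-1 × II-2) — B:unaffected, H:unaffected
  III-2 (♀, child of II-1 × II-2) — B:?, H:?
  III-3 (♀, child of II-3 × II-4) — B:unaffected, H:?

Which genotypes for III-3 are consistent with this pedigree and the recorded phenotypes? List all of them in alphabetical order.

B/I-1 aff ·: bb
B/I-2 un ·: BB|Bb
B/II-1 un I-1×I-2: Bb
B/II-2 un ·: BB|Bb
B/II-3 un I-1×I-2: Bb
B/II-4 ? ·: BB|Bb|bb
B/III-1 un II-1×II-2: BB|Bb
B/III-2 ? II-1×II-2: BB|Bb|bb
B/III-3 un II-3×II-4: BB|Bb
⇒ B over [I-1,I-2,II-1,II-2,II-3,II-4,III-1,III-2,III-3]: 100 consistent
H/I-1 un ·: HH|Hh
H/I-2 aff ·: hh
H/II-1 ? I-1×I-2: Hh|hh
H/II-2 ? ·: HH|Hh|hh
H/II-3 ? I-1×I-2: Hh|hh
H/II-4 aff ·: hh
H/III-1 un II-1×II-2: HH|Hh
H/III-2 ? II-1×II-2: HH|Hh|hh
H/III-3 ? II-3×II-4: Hh|hh
⇒ H over [I-1,I-2,II-1,II-2,II-3,II-4,III-1,III-2,III-3]: 69 consistent

III-3 ∈ {BB Hh, BB hh, Bb Hh, Bb hh}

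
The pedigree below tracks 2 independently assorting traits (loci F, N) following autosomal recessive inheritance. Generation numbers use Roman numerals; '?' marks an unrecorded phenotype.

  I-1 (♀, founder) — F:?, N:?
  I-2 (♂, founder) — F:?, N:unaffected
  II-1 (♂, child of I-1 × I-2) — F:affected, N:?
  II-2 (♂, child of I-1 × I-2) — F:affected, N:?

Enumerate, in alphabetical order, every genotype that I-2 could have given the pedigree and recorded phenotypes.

F/I-1 ? ·: Ff|ff
F/I-2 ? ·: Ff|ff
F/II-1 aff I-1×I-2: ff
F/II-2 aff I-1×I-2: ff
⇒ F over [I-1,I-2,II-1,II-2]: 4 consistent
N/I-1 ? ·: NN|Nn|nn
N/I-2 un ·: NN|Nn
N/II-1 ? I-1×I-2: NN|Nn|nn
N/II-2 ? I-1×I-2: NN|Nn|nn
⇒ N over [I-1,I-2,II-1,II-2]: 23 consistent

I-2 ∈ {Ff NN, Ff Nn, ff NN, ff Nn}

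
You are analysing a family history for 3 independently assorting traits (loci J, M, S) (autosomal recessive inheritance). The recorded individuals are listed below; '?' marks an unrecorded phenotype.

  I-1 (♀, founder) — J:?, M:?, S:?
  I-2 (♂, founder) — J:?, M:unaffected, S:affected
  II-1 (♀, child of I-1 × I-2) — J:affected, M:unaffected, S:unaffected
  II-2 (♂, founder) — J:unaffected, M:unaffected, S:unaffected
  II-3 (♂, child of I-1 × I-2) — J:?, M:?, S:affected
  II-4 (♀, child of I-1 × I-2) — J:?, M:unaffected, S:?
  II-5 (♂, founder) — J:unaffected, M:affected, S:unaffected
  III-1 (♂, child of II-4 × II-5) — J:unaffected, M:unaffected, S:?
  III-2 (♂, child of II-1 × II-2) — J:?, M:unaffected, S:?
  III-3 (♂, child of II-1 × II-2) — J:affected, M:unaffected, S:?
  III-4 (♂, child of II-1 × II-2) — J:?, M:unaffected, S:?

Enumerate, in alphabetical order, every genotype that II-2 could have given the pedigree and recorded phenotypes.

II-2 ∈ {Jj MM SS, Jj MM Ss, Jj Mm SS, Jj Mm Ss}

J/I-1 ? ·: Jj|jj
J/I-2 ? ·: Jj|jj
J/II-1 aff I-1×I-2: jj
J/II-2 un ·: Jj
J/II-3 ? I-1×I-2: JJ|Jj|jj
J/II-4 ? I-1×I-2: JJ|Jj|jj
J/II-5 un ·: JJ|Jj
J/III-1 un II-4×II-5: JJ|Jj
J/III-2 ? II-1×II-2: Jj|jj
J/III-3 aff II-1×II-2: jj
J/III-4 ? II-1×II-2: Jj|jj
⇒ J over [I-1,I-2,II-1,II-2,II-3,II-4,II-5,III-1,III-2,III-3,III-4]: 212 consistent
M/I-1 ? ·: MM|Mm|mm
M/I-2 un ·: MM|Mm
M/II-1 un I-1×I-2: MM|Mm
M/II-2 un ·: MM|Mm
M/II-3 ? I-1×I-2: MM|Mm|mm
M/II-4 un I-1×I-2: MM|Mm
M/II-5 aff ·: mm
M/III-1 un II-4×II-5: Mm
M/III-2 un II-1×II-2: MM|Mm
M/III-3 un II-1×II-2: MM|Mm
M/III-4 un II-1×II-2: MM|Mm
⇒ M over [I-1,I-2,II-1,II-2,II-3,II-4,II-5,III-1,III-2,III-3,III-4]: 407 consistent
S/I-1 ? ·: Ss
S/I-2 aff ·: ss
S/II-1 un I-1×I-2: Ss
S/II-2 un ·: SS|Ss
S/II-3 aff I-1×I-2: ss
S/II-4 ? I-1×I-2: Ss|ss
S/II-5 un ·: SS|Ss
S/III-1 ? II-4×II-5: SS|Ss|ss
S/III-2 ? II-1×II-2: SS|Ss|ss
S/III-3 ? II-1×II-2: SS|Ss|ss
S/III-4 ? II-1×II-2: SS|Ss|ss
⇒ S over [I-1,I-2,II-1,II-2,II-3,II-4,II-5,III-1,III-2,III-3,III-4]: 280 consistent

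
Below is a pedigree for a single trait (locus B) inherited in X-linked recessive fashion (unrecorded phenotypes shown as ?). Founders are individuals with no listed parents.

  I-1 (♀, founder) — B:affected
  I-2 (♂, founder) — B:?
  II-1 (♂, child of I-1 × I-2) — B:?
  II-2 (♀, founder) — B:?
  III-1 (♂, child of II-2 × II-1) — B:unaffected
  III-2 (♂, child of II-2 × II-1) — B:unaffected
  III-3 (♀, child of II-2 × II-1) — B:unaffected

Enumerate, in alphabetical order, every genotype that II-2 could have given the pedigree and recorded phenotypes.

B/I-1 aff ·: X^bX^b
B/I-2 ? ·: X^BY|X^bY
B/II-1 ? I-1×I-2: X^bY
B/II-2 ? ·: X^BX^B|X^BX^b
B/III-1 un II-2×II-1: X^BY
B/III-2 un II-2×II-1: X^BY
B/III-3 un II-2×II-1: X^BX^b
⇒ B over [I-1,I-2,II-1,II-2,III-1,III-2,III-3]: 4 consistent

II-2 ∈ {X^BX^B, X^BX^b}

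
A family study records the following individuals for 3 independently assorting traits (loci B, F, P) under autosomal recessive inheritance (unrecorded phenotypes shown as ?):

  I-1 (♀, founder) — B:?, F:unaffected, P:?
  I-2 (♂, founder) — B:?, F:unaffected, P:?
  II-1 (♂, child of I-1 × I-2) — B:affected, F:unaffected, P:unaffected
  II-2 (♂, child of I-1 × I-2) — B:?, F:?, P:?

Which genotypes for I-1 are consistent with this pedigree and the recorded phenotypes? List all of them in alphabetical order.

B/I-1 ? ·: Bb|bb
B/I-2 ? ·: Bb|bb
B/II-1 aff I-1×I-2: bb
B/II-2 ? I-1×I-2: BB|Bb|bb
⇒ B over [I-1,I-2,II-1,II-2]: 8 consistent
F/I-1 un ·: FF|Ff
F/I-2 un ·: FF|Ff
F/II-1 un I-1×I-2: FF|Ff
F/II-2 ? I-1×I-2: FF|Ff|ff
⇒ F over [I-1,I-2,II-1,II-2]: 15 consistent
P/I-1 ? ·: PP|Pp|pp
P/I-2 ? ·: PP|Pp|pp
P/II-1 un I-1×I-2: PP|Pp
P/II-2 ? I-1×I-2: PP|Pp|pp
⇒ P over [I-1,I-2,II-1,II-2]: 21 consistent

I-1 ∈ {Bb FF PP, Bb FF Pp, Bb FF pp, Bb Ff PP, Bb Ff Pp, Bb Ff pp, bb FF PP, bb FF Pp, bb FF pp, bb Ff PP, bb Ff Pp, bb Ff pp}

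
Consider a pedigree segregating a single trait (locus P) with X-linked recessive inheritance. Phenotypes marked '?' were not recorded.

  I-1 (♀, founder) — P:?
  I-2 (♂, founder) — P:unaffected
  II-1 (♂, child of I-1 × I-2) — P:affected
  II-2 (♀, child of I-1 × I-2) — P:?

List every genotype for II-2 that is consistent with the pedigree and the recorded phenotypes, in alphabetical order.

P/I-1 ? ·: X^PX^p|X^pX^p
P/I-2 un ·: X^PY
P/II-1 aff I-1×I-2: X^pY
P/II-2 ? I-1×I-2: X^PX^P|X^PX^p
⇒ P over [I-1,I-2,II-1,II-2]: 3 consistent

II-2 ∈ {X^PX^P, X^PX^p}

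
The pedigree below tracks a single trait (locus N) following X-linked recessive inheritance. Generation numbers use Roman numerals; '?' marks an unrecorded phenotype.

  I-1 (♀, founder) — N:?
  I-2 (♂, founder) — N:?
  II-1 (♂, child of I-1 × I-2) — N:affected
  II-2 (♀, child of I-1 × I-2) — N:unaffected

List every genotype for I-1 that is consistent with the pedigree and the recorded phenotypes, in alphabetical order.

N/I-1 ? ·: X^NX^n|X^nX^n
N/I-2 ? ·: X^NY|X^nY
N/II-1 aff I-1×I-2: X^nY
N/II-2 un I-1×I-2: X^NX^N|X^NX^n
⇒ N over [I-1,I-2,II-1,II-2]: 4 consistent

I-1 ∈ {X^NX^n, X^nX^n}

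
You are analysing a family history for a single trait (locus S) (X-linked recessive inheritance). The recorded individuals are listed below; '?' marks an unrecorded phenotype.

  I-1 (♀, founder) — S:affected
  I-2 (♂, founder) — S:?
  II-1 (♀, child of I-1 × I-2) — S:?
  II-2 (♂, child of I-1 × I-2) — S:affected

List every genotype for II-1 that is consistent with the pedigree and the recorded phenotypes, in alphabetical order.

S/I-1 aff ·: X^sX^s
S/I-2 ? ·: X^SY|X^sY
S/II-1 ? I-1×I-2: X^SX^s|X^sX^s
S/II-2 aff I-1×I-2: X^sY
⇒ S over [I-1,I-2,II-1,II-2]: 2 consistent

II-1 ∈ {X^SX^s, X^sX^s}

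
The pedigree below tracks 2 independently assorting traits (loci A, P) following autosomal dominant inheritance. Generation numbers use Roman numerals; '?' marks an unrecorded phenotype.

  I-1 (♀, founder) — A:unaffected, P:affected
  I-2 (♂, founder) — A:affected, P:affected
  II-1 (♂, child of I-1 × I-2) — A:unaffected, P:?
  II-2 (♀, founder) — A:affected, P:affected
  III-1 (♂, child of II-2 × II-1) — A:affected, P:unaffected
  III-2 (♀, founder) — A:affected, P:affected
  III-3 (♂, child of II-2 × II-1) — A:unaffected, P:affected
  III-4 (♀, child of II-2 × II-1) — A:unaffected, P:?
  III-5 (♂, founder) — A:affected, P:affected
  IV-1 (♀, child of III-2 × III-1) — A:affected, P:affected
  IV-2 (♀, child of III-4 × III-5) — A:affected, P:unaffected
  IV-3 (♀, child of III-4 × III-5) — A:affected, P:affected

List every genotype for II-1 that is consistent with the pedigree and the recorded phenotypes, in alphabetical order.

II-1 ∈ {aa Pp, aa pp}

A/I-1 un ·: aa
A/I-2 aff ·: Aa
A/II-1 un I-1×I-2: aa
A/II-2 aff ·: Aa
A/III-1 aff II-2×II-1: Aa
A/III-2 aff ·: Aa|AA
A/III-3 un II-2×II-1: aa
A/III-4 un II-2×II-1: aa
A/III-5 aff ·: Aa|AA
A/IV-1 aff III-2×III-1: Aa|AA
A/IV-2 aff III-4×III-5: Aa
A/IV-3 aff III-4×III-5: Aa
⇒ A over [I-1,I-2,II-1,II-2,III-1,III-2,III-3,III-4,III-5,IV-1,IV-2,IV-3]: 8 consistent
P/I-1 aff ·: Pp|PP
P/I-2 aff ·: Pp|PP
P/II-1 ? I-1×I-2: pp|Pp
P/II-2 aff ·: Pp
P/III-1 un II-2×II-1: pp
P/III-2 aff ·: Pp|PP
P/III-3 aff II-2×II-1: Pp|PP
P/III-4 ? II-2×II-1: pp|Pp
P/III-5 aff ·: Pp
P/IV-1 aff III-2×III-1: Pp
P/IV-2 un III-4×III-5: pp
P/IV-3 aff III-4×III-5: Pp|PP
⇒ P over [I-1,I-2,II-1,II-2,III-1,III-2,III-3,III-4,III-5,IV-1,IV-2,IV-3]: 42 consistent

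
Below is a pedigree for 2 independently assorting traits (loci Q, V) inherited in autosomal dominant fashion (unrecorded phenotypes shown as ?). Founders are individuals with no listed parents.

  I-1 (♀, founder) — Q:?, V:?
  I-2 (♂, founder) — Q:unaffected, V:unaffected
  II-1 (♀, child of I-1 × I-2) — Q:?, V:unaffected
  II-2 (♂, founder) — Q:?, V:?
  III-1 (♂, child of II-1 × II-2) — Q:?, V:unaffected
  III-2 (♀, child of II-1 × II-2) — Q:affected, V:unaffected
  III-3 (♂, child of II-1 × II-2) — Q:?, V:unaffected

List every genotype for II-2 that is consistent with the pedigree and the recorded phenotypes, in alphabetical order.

II-2 ∈ {QQ Vv, QQ vv, Qq Vv, Qq vv, qq Vv, qq vv}

Q/I-1 ? ·: qq|Qq|QQ
Q/I-2 un ·: qq
Q/II-1 ? I-1×I-2: qq|Qq
Q/II-2 ? ·: qq|Qq|QQ
Q/III-1 ? II-1×II-2: qq|Qq|QQ
Q/III-2 aff II-1×II-2: Qq|QQ
Q/III-3 ? II-1×II-2: qq|Qq|QQ
⇒ Q over [I-1,I-2,II-1,II-2,III-1,III-2,III-3]: 70 consistent
V/I-1 ? ·: vv|Vv
V/I-2 un ·: vv
V/II-1 un I-1×I-2: vv
V/II-2 ? ·: vv|Vv
V/III-1 un II-1×II-2: vv
V/III-2 un II-1×II-2: vv
V/III-3 un II-1×II-2: vv
⇒ V over [I-1,I-2,II-1,II-2,III-1,III-2,III-3]: 4 consistent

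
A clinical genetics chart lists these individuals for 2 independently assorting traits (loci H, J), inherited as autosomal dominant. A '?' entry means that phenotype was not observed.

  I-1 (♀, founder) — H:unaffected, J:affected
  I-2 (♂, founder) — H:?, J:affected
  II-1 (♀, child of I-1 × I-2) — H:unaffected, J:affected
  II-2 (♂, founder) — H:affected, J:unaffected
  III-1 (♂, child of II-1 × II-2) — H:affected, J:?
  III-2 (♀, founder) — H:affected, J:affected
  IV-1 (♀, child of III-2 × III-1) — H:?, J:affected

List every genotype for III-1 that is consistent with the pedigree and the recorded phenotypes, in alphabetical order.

III-1 ∈ {Hh Jj, Hh jj}

H/I-1 un ·: hh
H/I-2 ? ·: hh|Hh
H/II-1 un I-1×I-2: hh
H/II-2 aff ·: Hh|HH
H/III-1 aff II-1×II-2: Hh
H/III-2 aff ·: Hh|HH
H/IV-1 ? III-2×III-1: hh|Hh|HH
⇒ H over [I-1,I-2,II-1,II-2,III-1,III-2,IV-1]: 20 consistent
J/I-1 aff ·: Jj|JJ
J/I-2 aff ·: Jj|JJ
J/II-1 aff I-1×I-2: Jj|JJ
J/II-2 un ·: jj
J/III-1 ? II-1×II-2: jj|Jj
J/III-2 aff ·: Jj|JJ
J/IV-1 aff III-2×III-1: Jj|JJ
⇒ J over [I-1,I-2,II-1,II-2,III-1,III-2,IV-1]: 34 consistent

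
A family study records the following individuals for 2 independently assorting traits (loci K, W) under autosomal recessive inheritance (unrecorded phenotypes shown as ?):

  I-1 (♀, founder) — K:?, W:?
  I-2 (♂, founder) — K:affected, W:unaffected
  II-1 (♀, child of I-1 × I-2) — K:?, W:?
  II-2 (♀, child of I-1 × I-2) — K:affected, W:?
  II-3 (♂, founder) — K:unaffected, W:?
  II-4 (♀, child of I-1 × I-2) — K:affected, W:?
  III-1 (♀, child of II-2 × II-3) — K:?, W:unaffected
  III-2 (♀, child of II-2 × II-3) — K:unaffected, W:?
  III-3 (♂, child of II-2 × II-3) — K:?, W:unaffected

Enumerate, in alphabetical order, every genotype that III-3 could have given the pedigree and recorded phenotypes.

III-3 ∈ {Kk WW, Kk Ww, kk WW, kk Ww}

K/I-1 ? ·: Kk|kk
K/I-2 aff ·: kk
K/II-1 ? I-1×I-2: Kk|kk
K/II-2 aff I-1×I-2: kk
K/II-3 un ·: KK|Kk
K/II-4 aff I-1×I-2: kk
K/III-1 ? II-2×II-3: Kk|kk
K/III-2 un II-2×II-3: Kk
K/III-3 ? II-2×II-3: Kk|kk
⇒ K over [I-1,I-2,II-1,II-2,II-3,II-4,III-1,III-2,III-3]: 15 consistent
W/I-1 ? ·: WW|Ww|ww
W/I-2 un ·: WW|Ww
W/II-1 ? I-1×I-2: WW|Ww|ww
W/II-2 ? I-1×I-2: WW|Ww|ww
W/II-3 ? ·: WW|Ww|ww
W/II-4 ? I-1×I-2: WW|Ww|ww
W/III-1 un II-2×II-3: WW|Ww
W/III-2 ? II-2×II-3: WW|Ww|ww
W/III-3 un II-2×II-3: WW|Ww
⇒ W over [I-1,I-2,II-1,II-2,II-3,II-4,III-1,III-2,III-3]: 703 consistent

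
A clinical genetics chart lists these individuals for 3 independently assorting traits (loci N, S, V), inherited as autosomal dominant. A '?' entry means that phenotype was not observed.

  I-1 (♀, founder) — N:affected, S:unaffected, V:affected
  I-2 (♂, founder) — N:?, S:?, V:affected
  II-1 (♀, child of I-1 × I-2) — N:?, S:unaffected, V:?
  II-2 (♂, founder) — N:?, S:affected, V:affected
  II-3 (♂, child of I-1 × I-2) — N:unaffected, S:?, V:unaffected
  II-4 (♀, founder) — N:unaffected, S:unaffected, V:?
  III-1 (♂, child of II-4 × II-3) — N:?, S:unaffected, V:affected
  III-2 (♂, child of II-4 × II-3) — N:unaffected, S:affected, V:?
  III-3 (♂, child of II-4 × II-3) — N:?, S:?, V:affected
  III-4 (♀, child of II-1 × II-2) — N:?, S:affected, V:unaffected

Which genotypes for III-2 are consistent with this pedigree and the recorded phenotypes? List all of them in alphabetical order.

III-2 ∈ {nn Ss Vv, nn Ss vv}

N/I-1 aff ·: Nn
N/I-2 ? ·: nn|Nn
N/II-1 ? I-1×I-2: nn|Nn|NN
N/II-2 ? ·: nn|Nn|NN
N/II-3 un I-1×I-2: nn
N/II-4 un ·: nn
N/III-1 ? II-4×II-3: nn
N/III-2 un II-4×II-3: nn
N/III-3 ? II-4×II-3: nn
N/III-4 ? II-1×II-2: nn|Nn|NN
⇒ N over [I-1,I-2,II-1,II-2,II-3,II-4,III-1,III-2,III-3,III-4]: 26 consistent
S/I-1 un ·: ss
S/I-2 ? ·: Ss
S/II-1 un I-1×I-2: ss
S/II-2 aff ·: Ss|SS
S/II-3 ? I-1×I-2: Ss
S/II-4 un ·: ss
S/III-1 un II-4×II-3: ss
S/III-2 aff II-4×II-3: Ss
S/III-3 ? II-4×II-3: ss|Ss
S/III-4 aff II-1×II-2: Ss
⇒ S over [I-1,I-2,II-1,II-2,II-3,II-4,III-1,III-2,III-3,III-4]: 4 consistent
V/I-1 aff ·: Vv
V/I-2 aff ·: Vv
V/II-1 ? I-1×I-2: vv|Vv
V/II-2 aff ·: Vv
V/II-3 un I-1×I-2: vv
V/II-4 ? ·: Vv|VV
V/III-1 aff II-4×II-3: Vv
V/III-2 ? II-4×II-3: vv|Vv
V/III-3 aff II-4×II-3: Vv
V/III-4 un II-1×II-2: vv
⇒ V over [I-1,I-2,II-1,II-2,II-3,II-4,III-1,III-2,III-3,III-4]: 6 consistent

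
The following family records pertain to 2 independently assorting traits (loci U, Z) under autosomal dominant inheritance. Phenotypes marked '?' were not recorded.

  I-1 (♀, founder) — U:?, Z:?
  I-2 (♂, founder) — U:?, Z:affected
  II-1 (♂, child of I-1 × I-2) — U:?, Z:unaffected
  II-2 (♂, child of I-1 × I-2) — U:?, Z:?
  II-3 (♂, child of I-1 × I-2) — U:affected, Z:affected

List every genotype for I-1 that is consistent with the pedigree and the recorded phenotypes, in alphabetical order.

I-1 ∈ {UU Zz, UU zz, Uu Zz, Uu zz, uu Zz, uu zz}

U/I-1 ? ·: uu|Uu|UU
U/I-2 ? ·: uu|Uu|UU
U/II-1 ? I-1×I-2: uu|Uu|UU
U/II-2 ? I-1×I-2: uu|Uu|UU
U/II-3 aff I-1×I-2: Uu|UU
⇒ U over [I-1,I-2,II-1,II-2,II-3]: 45 consistent
Z/I-1 ? ·: zz|Zz
Z/I-2 aff ·: Zz
Z/II-1 un I-1×I-2: zz
Z/II-2 ? I-1×I-2: zz|Zz|ZZ
Z/II-3 aff I-1×I-2: Zz|ZZ
⇒ Z over [I-1,I-2,II-1,II-2,II-3]: 8 consistent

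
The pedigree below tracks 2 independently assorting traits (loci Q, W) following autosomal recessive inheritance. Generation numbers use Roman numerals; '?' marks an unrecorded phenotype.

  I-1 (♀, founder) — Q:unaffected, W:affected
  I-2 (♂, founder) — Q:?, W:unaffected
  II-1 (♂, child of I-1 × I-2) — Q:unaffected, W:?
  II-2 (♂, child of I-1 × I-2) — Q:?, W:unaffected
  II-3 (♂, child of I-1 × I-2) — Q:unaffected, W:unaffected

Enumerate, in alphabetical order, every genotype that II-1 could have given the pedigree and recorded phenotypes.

Q/I-1 un ·: QQ|Qq
Q/I-2 ? ·: QQ|Qq|qq
Q/II-1 un I-1×I-2: QQ|Qq
Q/II-2 ? I-1×I-2: QQ|Qq|qq
Q/II-3 un I-1×I-2: QQ|Qq
⇒ Q over [I-1,I-2,II-1,II-2,II-3]: 32 consistent
W/I-1 aff ·: ww
W/I-2 un ·: WW|Ww
W/II-1 ? I-1×I-2: Ww|ww
W/II-2 un I-1×I-2: Ww
W/II-3 un I-1×I-2: Ww
⇒ W over [I-1,I-2,II-1,II-2,II-3]: 3 consistent

II-1 ∈ {QQ Ww, QQ ww, Qq Ww, Qq ww}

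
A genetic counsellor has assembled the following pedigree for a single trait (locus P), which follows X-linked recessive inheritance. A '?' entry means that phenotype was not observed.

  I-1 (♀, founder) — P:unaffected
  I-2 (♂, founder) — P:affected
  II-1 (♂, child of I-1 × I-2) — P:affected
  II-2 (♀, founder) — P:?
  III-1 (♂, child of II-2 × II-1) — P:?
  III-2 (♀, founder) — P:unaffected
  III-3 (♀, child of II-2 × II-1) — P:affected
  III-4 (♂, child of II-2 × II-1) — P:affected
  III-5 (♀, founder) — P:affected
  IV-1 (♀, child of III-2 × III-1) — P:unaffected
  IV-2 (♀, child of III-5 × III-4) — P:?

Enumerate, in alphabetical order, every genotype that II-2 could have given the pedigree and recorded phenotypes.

P/I-1 un ·: X^PX^p
P/I-2 aff ·: X^pY
P/II-1 aff I-1×I-2: X^pY
P/II-2 ? ·: X^PX^p|X^pX^p
P/III-1 ? II-2×II-1: X^PY|X^pY
P/III-2 un ·: X^PX^P|X^PX^p
P/III-3 aff II-2×II-1: X^pX^p
P/III-4 aff II-2×II-1: X^pY
P/III-5 aff ·: X^pX^p
P/IV-1 un III-2×III-1: X^PX^P|X^PX^p
P/IV-2 ? III-5×III-4: X^pX^p
⇒ P over [I-1,I-2,II-1,II-2,III-1,III-2,III-3,III-4,III-5,IV-1,IV-2]: 7 consistent

II-2 ∈ {X^PX^p, X^pX^p}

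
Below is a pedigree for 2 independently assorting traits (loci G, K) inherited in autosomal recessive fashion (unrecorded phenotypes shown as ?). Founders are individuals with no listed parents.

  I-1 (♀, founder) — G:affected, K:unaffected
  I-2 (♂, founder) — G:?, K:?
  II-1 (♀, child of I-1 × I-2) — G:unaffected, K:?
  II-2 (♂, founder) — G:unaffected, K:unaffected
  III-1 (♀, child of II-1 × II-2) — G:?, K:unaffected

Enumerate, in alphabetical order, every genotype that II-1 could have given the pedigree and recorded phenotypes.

G/I-1 aff ·: gg
G/I-2 ? ·: GG|Gg
G/II-1 un I-1×I-2: Gg
G/II-2 un ·: GG|Gg
G/III-1 ? II-1×II-2: GG|Gg|gg
⇒ G over [I-1,I-2,II-1,II-2,III-1]: 10 consistent
K/I-1 un ·: KK|Kk
K/I-2 ? ·: KK|Kk|kk
K/II-1 ? I-1×I-2: KK|Kk|kk
K/II-2 un ·: KK|Kk
K/III-1 un II-1×II-2: KK|Kk
⇒ K over [I-1,I-2,II-1,II-2,III-1]: 36 consistent

II-1 ∈ {Gg KK, Gg Kk, Gg kk}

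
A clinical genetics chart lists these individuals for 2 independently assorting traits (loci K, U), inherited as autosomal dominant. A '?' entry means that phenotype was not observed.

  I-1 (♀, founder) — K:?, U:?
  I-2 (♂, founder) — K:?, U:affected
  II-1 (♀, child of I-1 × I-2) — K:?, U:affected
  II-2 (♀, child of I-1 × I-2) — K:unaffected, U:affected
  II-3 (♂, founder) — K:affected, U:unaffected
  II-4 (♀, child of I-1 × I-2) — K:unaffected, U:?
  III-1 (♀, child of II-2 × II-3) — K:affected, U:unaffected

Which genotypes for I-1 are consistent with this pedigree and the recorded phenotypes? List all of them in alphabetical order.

I-1 ∈ {Kk UU, Kk Uu, Kk uu, kk UU, kk Uu, kk uu}

K/I-1 ? ·: kk|Kk
K/I-2 ? ·: kk|Kk
K/II-1 ? I-1×I-2: kk|Kk|KK
K/II-2 un I-1×I-2: kk
K/II-3 aff ·: Kk|KK
K/II-4 un I-1×I-2: kk
K/III-1 aff II-2×II-3: Kk
⇒ K over [I-1,I-2,II-1,II-2,II-3,II-4,III-1]: 16 consistent
U/I-1 ? ·: uu|Uu|UU
U/I-2 aff ·: Uu|UU
U/II-1 aff I-1×I-2: Uu|UU
U/II-2 aff I-1×I-2: Uu
U/II-3 un ·: uu
U/II-4 ? I-1×I-2: uu|Uu|UU
U/III-1 un II-2×II-3: uu
⇒ U over [I-1,I-2,II-1,II-2,II-3,II-4,III-1]: 17 consistent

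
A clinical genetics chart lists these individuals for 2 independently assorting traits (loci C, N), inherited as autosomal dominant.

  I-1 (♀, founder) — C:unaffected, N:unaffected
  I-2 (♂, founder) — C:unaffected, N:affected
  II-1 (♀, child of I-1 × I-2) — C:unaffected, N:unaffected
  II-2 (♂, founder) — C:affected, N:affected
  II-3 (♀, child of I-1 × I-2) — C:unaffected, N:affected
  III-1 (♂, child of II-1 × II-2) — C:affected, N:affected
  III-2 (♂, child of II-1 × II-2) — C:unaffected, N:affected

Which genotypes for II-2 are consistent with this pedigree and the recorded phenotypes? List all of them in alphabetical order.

II-2 ∈ {Cc NN, Cc Nn}

C/I-1 un ·: cc
C/I-2 un ·: cc
C/II-1 un I-1×I-2: cc
C/II-2 aff ·: Cc
C/II-3 un I-1×I-2: cc
C/III-1 aff II-1×II-2: Cc
C/III-2 un II-1×II-2: cc
⇒ C over [I-1,I-2,II-1,II-2,II-3,III-1,III-2]: 1 consistent
N/I-1 un ·: nn
N/I-2 aff ·: Nn
N/II-1 un I-1×I-2: nn
N/II-2 aff ·: Nn|NN
N/II-3 aff I-1×I-2: Nn
N/III-1 aff II-1×II-2: Nn
N/III-2 aff II-1×II-2: Nn
⇒ N over [I-1,I-2,II-1,II-2,II-3,III-1,III-2]: 2 consistent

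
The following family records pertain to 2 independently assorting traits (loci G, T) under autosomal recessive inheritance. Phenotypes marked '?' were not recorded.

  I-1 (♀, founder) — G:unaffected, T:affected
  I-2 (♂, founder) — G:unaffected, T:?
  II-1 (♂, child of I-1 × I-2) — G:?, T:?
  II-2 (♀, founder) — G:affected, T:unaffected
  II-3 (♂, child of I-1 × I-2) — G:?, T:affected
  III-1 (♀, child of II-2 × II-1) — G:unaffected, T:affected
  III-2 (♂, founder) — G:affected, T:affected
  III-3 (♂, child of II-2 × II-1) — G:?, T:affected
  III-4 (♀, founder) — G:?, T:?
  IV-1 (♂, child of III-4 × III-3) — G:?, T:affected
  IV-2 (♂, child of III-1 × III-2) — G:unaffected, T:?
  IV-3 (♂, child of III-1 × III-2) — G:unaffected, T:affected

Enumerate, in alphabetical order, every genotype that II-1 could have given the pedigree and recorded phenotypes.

II-1 ∈ {GG Tt, GG tt, Gg Tt, Gg tt}

G/I-1 un ·: GG|Gg
G/I-2 un ·: GG|Gg
G/II-1 ? I-1×I-2: GG|Gg
G/II-2 aff ·: gg
G/II-3 ? I-1×I-2: GG|Gg|gg
G/III-1 un II-2×II-1: Gg
G/III-2 aff ·: gg
G/III-3 ? II-2×II-1: Gg|gg
G/III-4 ? ·: GG|Gg|gg
G/IV-1 ? III-4×III-3: GG|Gg|gg
G/IV-2 un III-1×III-2: Gg
G/IV-3 un III-1×III-2: Gg
⇒ G over [I-1,I-2,II-1,II-2,II-3,III-1,III-2,III-3,III-4,IV-1,IV-2,IV-3]: 133 consistent
T/I-1 aff ·: tt
T/I-2 ? ·: Tt|tt
T/II-1 ? I-1×I-2: Tt|tt
T/II-2 un ·: Tt
T/II-3 aff I-1×I-2: tt
T/III-1 aff II-2×II-1: tt
T/III-2 aff ·: tt
T/III-3 aff II-2×II-1: tt
T/III-4 ? ·: Tt|tt
T/IV-1 aff III-4×III-3: tt
T/IV-2 ? III-1×III-2: tt
T/IV-3 aff III-1×III-2: tt
⇒ T over [I-1,I-2,II-1,II-2,II-3,III-1,III-2,III-3,III-4,IV-1,IV-2,IV-3]: 6 consistent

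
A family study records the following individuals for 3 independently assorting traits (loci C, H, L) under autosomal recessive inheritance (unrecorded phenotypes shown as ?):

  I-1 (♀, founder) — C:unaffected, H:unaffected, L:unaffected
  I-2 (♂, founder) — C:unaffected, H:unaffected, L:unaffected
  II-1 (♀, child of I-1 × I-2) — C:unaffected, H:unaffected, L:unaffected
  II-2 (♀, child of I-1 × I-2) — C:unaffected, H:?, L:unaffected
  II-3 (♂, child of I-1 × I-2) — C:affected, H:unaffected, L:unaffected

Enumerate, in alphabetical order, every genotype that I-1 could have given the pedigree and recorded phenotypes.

I-1 ∈ {Cc HH LL, Cc HH Ll, Cc Hh LL, Cc Hh Ll}

C/I-1 un ·: Cc
C/I-2 un ·: Cc
C/II-1 un I-1×I-2: CC|Cc
C/II-2 un I-1×I-2: CC|Cc
C/II-3 aff I-1×I-2: cc
⇒ C over [I-1,I-2,II-1,II-2,II-3]: 4 consistent
H/I-1 un ·: HH|Hh
H/I-2 un ·: HH|Hh
H/II-1 un I-1×I-2: HH|Hh
H/II-2 ? I-1×I-2: HH|Hh|hh
H/II-3 un I-1×I-2: HH|Hh
⇒ H over [I-1,I-2,II-1,II-2,II-3]: 29 consistent
L/I-1 un ·: LL|Ll
L/I-2 un ·: LL|Ll
L/II-1 un I-1×I-2: LL|Ll
L/II-2 un I-1×I-2: LL|Ll
L/II-3 un I-1×I-2: LL|Ll
⇒ L over [I-1,I-2,II-1,II-2,II-3]: 25 consistent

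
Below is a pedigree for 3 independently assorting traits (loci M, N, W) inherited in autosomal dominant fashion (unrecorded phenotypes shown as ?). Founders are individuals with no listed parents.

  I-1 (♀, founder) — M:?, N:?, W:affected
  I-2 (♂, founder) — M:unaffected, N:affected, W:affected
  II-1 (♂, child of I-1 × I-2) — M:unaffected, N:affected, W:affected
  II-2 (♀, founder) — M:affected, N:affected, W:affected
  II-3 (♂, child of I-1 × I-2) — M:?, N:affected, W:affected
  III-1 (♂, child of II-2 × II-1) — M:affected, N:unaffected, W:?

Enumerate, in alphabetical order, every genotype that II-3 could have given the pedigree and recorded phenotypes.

II-3 ∈ {Mm NN WW, Mm NN Ww, Mm Nn WW, Mm Nn Ww, mm NN WW, mm NN Ww, mm Nn WW, mm Nn Ww}

M/I-1 ? ·: mm|Mm
M/I-2 un ·: mm
M/II-1 un I-1×I-2: mm
M/II-2 aff ·: Mm|MM
M/II-3 ? I-1×I-2: mm|Mm
M/III-1 aff II-2×II-1: Mm
⇒ M over [I-1,I-2,II-1,II-2,II-3,III-1]: 6 consistent
N/I-1 ? ·: nn|Nn|NN
N/I-2 aff ·: Nn|NN
N/II-1 aff I-1×I-2: Nn
N/II-2 aff ·: Nn
N/II-3 aff I-1×I-2: Nn|NN
N/III-1 un II-2×II-1: nn
⇒ N over [I-1,I-2,II-1,II-2,II-3,III-1]: 8 consistent
W/I-1 aff ·: Ww|WW
W/I-2 aff ·: Ww|WW
W/II-1 aff I-1×I-2: Ww|WW
W/II-2 aff ·: Ww|WW
W/II-3 aff I-1×I-2: Ww|WW
W/III-1 ? II-2×II-1: ww|Ww|WW
⇒ W over [I-1,I-2,II-1,II-2,II-3,III-1]: 51 consistent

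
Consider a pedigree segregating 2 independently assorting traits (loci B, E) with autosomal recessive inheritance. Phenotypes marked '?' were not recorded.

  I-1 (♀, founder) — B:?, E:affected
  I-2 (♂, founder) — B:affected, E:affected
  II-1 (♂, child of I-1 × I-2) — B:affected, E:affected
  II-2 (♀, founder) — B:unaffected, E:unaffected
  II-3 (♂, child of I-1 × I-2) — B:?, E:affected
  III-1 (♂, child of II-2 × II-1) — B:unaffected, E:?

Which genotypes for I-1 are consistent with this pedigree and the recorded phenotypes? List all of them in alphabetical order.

B/I-1 ? ·: Bb|bb
B/I-2 aff ·: bb
B/II-1 aff I-1×I-2: bb
B/II-2 un ·: BB|Bb
B/II-3 ? I-1×I-2: Bb|bb
B/III-1 un II-2×II-1: Bb
⇒ B over [I-1,I-2,II-1,II-2,II-3,III-1]: 6 consistent
E/I-1 aff ·: ee
E/I-2 aff ·: ee
E/II-1 aff I-1×I-2: ee
E/II-2 un ·: EE|Ee
E/II-3 aff I-1×I-2: ee
E/III-1 ? II-2×II-1: Ee|ee
⇒ E over [I-1,I-2,II-1,II-2,II-3,III-1]: 3 consistent

I-1 ∈ {Bb ee, bb ee}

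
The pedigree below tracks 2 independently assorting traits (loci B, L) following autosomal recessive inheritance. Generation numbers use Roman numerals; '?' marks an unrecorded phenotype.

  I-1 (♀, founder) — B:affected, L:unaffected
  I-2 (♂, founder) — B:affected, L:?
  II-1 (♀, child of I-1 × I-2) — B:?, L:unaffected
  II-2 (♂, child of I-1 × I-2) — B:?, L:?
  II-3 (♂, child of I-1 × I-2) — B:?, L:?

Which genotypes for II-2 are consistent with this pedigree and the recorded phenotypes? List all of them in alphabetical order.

B/I-1 aff ·: bb
B/I-2 aff ·: bb
B/II-1 ? I-1×I-2: bb
B/II-2 ? I-1×I-2: bb
B/II-3 ? I-1×I-2: bb
⇒ B over [I-1,I-2,II-1,II-2,II-3]: 1 consistent
L/I-1 un ·: LL|Ll
L/I-2 ? ·: LL|Ll|ll
L/II-1 un I-1×I-2: LL|Ll
L/II-2 ? I-1×I-2: LL|Ll|ll
L/II-3 ? I-1×I-2: LL|Ll|ll
⇒ L over [I-1,I-2,II-1,II-2,II-3]: 40 consistent

II-2 ∈ {bb LL, bb Ll, bb ll}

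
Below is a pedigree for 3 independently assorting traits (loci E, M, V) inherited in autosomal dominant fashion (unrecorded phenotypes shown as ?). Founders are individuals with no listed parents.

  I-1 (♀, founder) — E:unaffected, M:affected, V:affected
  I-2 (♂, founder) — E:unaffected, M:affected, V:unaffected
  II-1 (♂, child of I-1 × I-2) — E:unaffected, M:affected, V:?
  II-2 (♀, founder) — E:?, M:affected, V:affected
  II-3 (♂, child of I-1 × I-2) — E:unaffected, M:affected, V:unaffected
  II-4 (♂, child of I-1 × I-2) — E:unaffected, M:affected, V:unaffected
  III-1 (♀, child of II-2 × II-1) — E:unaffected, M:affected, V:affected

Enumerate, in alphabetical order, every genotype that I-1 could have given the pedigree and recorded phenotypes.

E/I-1 un ·: ee
E/I-2 un ·: ee
E/II-1 un I-1×I-2: ee
E/II-2 ? ·: ee|Ee
E/II-3 un I-1×I-2: ee
E/II-4 un I-1×I-2: ee
E/III-1 un II-2×II-1: ee
⇒ E over [I-1,I-2,II-1,II-2,II-3,II-4,III-1]: 2 consistent
M/I-1 aff ·: Mm|MM
M/I-2 aff ·: Mm|MM
M/II-1 aff I-1×I-2: Mm|MM
M/II-2 aff ·: Mm|MM
M/II-3 aff I-1×I-2: Mm|MM
M/II-4 aff I-1×I-2: Mm|MM
M/III-1 aff II-2×II-1: Mm|MM
⇒ M over [I-1,I-2,II-1,II-2,II-3,II-4,III-1]: 87 consistent
V/I-1 aff ·: Vv
V/I-2 un ·: vv
V/II-1 ? I-1×I-2: vv|Vv
V/II-2 aff ·: Vv|VV
V/II-3 un I-1×I-2: vv
V/II-4 un I-1×I-2: vv
V/III-1 aff II-2×II-1: Vv|VV
⇒ V over [I-1,I-2,II-1,II-2,II-3,II-4,III-1]: 6 consistent

I-1 ∈ {ee MM Vv, ee Mm Vv}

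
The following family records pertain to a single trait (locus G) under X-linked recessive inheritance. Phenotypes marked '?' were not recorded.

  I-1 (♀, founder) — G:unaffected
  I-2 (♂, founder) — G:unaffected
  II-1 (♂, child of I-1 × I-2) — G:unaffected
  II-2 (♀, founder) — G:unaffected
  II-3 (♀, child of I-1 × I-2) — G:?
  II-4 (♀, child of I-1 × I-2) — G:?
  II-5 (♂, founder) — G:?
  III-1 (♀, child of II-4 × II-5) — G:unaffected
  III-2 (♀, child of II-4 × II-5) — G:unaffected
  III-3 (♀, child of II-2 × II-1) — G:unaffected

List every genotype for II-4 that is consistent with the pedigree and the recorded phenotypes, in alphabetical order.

II-4 ∈ {X^GX^G, X^GX^g}

G/I-1 un ·: X^GX^G|X^GX^g
G/I-2 un ·: X^GY
G/II-1 un I-1×I-2: X^GY
G/II-2 un ·: X^GX^G|X^GX^g
G/II-3 ? I-1×I-2: X^GX^G|X^GX^g
G/II-4 ? I-1×I-2: X^GX^G|X^GX^g
G/II-5 ? ·: X^GY|X^gY
G/III-1 un II-4×II-5: X^GX^G|X^GX^g
G/III-2 un II-4×II-5: X^GX^G|X^GX^g
G/III-3 un II-2×II-1: X^GX^G|X^GX^g
⇒ G over [I-1,I-2,II-1,II-2,II-3,II-4,II-5,III-1,III-2,III-3]: 48 consistent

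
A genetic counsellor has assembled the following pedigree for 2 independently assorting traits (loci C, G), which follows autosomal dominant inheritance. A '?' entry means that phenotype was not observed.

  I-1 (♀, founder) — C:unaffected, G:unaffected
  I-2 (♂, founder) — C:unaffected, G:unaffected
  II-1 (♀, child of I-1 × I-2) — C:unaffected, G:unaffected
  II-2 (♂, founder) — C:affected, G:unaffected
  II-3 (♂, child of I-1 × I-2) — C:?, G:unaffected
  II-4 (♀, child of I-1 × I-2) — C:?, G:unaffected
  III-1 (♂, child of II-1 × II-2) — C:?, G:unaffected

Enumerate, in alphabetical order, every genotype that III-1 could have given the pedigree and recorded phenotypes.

III-1 ∈ {Cc gg, cc gg}

C/I-1 un ·: cc
C/I-2 un ·: cc
C/II-1 un I-1×I-2: cc
C/II-2 aff ·: Cc|CC
C/II-3 ? I-1×I-2: cc
C/II-4 ? I-1×I-2: cc
C/III-1 ? II-1×II-2: cc|Cc
⇒ C over [I-1,I-2,II-1,II-2,II-3,II-4,III-1]: 3 consistent
G/I-1 un ·: gg
G/I-2 un ·: gg
G/II-1 un I-1×I-2: gg
G/II-2 un ·: gg
G/II-3 un I-1×I-2: gg
G/II-4 un I-1×I-2: gg
G/III-1 un II-1×II-2: gg
⇒ G over [I-1,I-2,II-1,II-2,II-3,II-4,III-1]: 1 consistent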